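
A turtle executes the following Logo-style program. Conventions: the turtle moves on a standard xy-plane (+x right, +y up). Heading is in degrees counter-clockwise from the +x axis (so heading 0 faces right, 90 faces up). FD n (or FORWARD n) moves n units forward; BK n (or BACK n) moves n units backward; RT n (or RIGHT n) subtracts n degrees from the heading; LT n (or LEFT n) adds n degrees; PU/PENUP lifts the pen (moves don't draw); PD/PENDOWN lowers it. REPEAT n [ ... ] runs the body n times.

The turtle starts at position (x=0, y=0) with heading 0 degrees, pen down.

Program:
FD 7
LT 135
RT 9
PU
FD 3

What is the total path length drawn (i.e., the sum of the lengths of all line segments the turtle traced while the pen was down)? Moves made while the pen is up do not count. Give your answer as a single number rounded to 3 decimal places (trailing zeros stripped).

Answer: 7

Derivation:
Executing turtle program step by step:
Start: pos=(0,0), heading=0, pen down
FD 7: (0,0) -> (7,0) [heading=0, draw]
LT 135: heading 0 -> 135
RT 9: heading 135 -> 126
PU: pen up
FD 3: (7,0) -> (5.237,2.427) [heading=126, move]
Final: pos=(5.237,2.427), heading=126, 1 segment(s) drawn

Segment lengths:
  seg 1: (0,0) -> (7,0), length = 7
Total = 7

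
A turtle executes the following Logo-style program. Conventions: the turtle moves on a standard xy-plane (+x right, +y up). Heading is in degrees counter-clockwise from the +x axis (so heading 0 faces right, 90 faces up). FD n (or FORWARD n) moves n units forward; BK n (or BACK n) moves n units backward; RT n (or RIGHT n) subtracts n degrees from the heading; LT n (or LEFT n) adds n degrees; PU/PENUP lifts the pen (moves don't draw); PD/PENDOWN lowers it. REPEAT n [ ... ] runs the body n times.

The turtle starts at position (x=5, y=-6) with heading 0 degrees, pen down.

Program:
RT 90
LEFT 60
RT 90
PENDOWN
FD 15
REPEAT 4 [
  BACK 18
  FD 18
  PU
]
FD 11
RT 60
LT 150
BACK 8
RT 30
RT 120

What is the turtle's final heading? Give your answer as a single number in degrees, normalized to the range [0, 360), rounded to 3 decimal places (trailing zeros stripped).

Answer: 180

Derivation:
Executing turtle program step by step:
Start: pos=(5,-6), heading=0, pen down
RT 90: heading 0 -> 270
LT 60: heading 270 -> 330
RT 90: heading 330 -> 240
PD: pen down
FD 15: (5,-6) -> (-2.5,-18.99) [heading=240, draw]
REPEAT 4 [
  -- iteration 1/4 --
  BK 18: (-2.5,-18.99) -> (6.5,-3.402) [heading=240, draw]
  FD 18: (6.5,-3.402) -> (-2.5,-18.99) [heading=240, draw]
  PU: pen up
  -- iteration 2/4 --
  BK 18: (-2.5,-18.99) -> (6.5,-3.402) [heading=240, move]
  FD 18: (6.5,-3.402) -> (-2.5,-18.99) [heading=240, move]
  PU: pen up
  -- iteration 3/4 --
  BK 18: (-2.5,-18.99) -> (6.5,-3.402) [heading=240, move]
  FD 18: (6.5,-3.402) -> (-2.5,-18.99) [heading=240, move]
  PU: pen up
  -- iteration 4/4 --
  BK 18: (-2.5,-18.99) -> (6.5,-3.402) [heading=240, move]
  FD 18: (6.5,-3.402) -> (-2.5,-18.99) [heading=240, move]
  PU: pen up
]
FD 11: (-2.5,-18.99) -> (-8,-28.517) [heading=240, move]
RT 60: heading 240 -> 180
LT 150: heading 180 -> 330
BK 8: (-8,-28.517) -> (-14.928,-24.517) [heading=330, move]
RT 30: heading 330 -> 300
RT 120: heading 300 -> 180
Final: pos=(-14.928,-24.517), heading=180, 3 segment(s) drawn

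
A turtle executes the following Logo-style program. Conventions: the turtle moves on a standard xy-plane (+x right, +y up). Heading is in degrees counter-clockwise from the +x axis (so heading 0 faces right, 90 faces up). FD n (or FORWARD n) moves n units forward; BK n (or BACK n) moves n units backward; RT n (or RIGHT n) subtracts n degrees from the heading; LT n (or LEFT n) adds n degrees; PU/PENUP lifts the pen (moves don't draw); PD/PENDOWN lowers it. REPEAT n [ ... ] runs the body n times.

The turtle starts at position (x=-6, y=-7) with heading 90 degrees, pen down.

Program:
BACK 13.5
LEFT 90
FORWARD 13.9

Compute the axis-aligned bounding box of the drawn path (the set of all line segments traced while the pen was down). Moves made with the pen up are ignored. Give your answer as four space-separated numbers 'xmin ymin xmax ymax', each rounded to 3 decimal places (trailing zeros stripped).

Executing turtle program step by step:
Start: pos=(-6,-7), heading=90, pen down
BK 13.5: (-6,-7) -> (-6,-20.5) [heading=90, draw]
LT 90: heading 90 -> 180
FD 13.9: (-6,-20.5) -> (-19.9,-20.5) [heading=180, draw]
Final: pos=(-19.9,-20.5), heading=180, 2 segment(s) drawn

Segment endpoints: x in {-19.9, -6, -6}, y in {-20.5, -7}
xmin=-19.9, ymin=-20.5, xmax=-6, ymax=-7

Answer: -19.9 -20.5 -6 -7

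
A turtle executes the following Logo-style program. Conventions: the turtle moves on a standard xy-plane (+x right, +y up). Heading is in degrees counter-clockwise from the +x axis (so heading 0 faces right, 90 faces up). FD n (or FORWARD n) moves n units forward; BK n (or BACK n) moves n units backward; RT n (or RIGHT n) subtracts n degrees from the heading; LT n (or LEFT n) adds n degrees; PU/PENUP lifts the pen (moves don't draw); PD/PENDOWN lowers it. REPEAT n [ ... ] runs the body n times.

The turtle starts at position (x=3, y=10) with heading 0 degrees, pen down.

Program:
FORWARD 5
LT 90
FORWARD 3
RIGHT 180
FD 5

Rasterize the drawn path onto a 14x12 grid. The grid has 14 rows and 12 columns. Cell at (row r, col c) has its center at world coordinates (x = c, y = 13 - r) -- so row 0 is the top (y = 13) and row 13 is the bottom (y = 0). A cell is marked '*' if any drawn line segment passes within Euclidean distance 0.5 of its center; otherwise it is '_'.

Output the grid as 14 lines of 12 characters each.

Answer: ________*___
________*___
________*___
___******___
________*___
________*___
____________
____________
____________
____________
____________
____________
____________
____________

Derivation:
Segment 0: (3,10) -> (8,10)
Segment 1: (8,10) -> (8,13)
Segment 2: (8,13) -> (8,8)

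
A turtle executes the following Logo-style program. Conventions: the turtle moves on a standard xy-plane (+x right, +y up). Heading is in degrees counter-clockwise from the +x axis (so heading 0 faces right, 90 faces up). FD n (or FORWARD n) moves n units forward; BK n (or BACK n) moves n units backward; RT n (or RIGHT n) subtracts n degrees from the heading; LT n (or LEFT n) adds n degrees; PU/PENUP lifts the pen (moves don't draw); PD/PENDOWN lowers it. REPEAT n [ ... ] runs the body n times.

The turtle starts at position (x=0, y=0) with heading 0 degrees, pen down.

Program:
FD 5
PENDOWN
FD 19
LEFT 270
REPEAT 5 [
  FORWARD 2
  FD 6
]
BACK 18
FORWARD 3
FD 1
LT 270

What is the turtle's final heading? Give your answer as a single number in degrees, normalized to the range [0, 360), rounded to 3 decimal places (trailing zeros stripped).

Answer: 180

Derivation:
Executing turtle program step by step:
Start: pos=(0,0), heading=0, pen down
FD 5: (0,0) -> (5,0) [heading=0, draw]
PD: pen down
FD 19: (5,0) -> (24,0) [heading=0, draw]
LT 270: heading 0 -> 270
REPEAT 5 [
  -- iteration 1/5 --
  FD 2: (24,0) -> (24,-2) [heading=270, draw]
  FD 6: (24,-2) -> (24,-8) [heading=270, draw]
  -- iteration 2/5 --
  FD 2: (24,-8) -> (24,-10) [heading=270, draw]
  FD 6: (24,-10) -> (24,-16) [heading=270, draw]
  -- iteration 3/5 --
  FD 2: (24,-16) -> (24,-18) [heading=270, draw]
  FD 6: (24,-18) -> (24,-24) [heading=270, draw]
  -- iteration 4/5 --
  FD 2: (24,-24) -> (24,-26) [heading=270, draw]
  FD 6: (24,-26) -> (24,-32) [heading=270, draw]
  -- iteration 5/5 --
  FD 2: (24,-32) -> (24,-34) [heading=270, draw]
  FD 6: (24,-34) -> (24,-40) [heading=270, draw]
]
BK 18: (24,-40) -> (24,-22) [heading=270, draw]
FD 3: (24,-22) -> (24,-25) [heading=270, draw]
FD 1: (24,-25) -> (24,-26) [heading=270, draw]
LT 270: heading 270 -> 180
Final: pos=(24,-26), heading=180, 15 segment(s) drawn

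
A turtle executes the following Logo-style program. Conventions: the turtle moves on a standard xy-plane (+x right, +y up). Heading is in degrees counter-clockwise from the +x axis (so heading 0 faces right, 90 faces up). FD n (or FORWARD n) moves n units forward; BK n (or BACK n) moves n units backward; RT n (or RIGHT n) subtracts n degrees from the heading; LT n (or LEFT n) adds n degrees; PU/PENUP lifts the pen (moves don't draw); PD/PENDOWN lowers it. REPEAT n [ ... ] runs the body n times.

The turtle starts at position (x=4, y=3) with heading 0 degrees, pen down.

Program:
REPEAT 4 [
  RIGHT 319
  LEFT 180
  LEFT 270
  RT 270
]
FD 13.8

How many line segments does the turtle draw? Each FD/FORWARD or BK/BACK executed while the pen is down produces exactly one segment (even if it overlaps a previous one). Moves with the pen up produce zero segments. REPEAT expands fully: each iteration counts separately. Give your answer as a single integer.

Executing turtle program step by step:
Start: pos=(4,3), heading=0, pen down
REPEAT 4 [
  -- iteration 1/4 --
  RT 319: heading 0 -> 41
  LT 180: heading 41 -> 221
  LT 270: heading 221 -> 131
  RT 270: heading 131 -> 221
  -- iteration 2/4 --
  RT 319: heading 221 -> 262
  LT 180: heading 262 -> 82
  LT 270: heading 82 -> 352
  RT 270: heading 352 -> 82
  -- iteration 3/4 --
  RT 319: heading 82 -> 123
  LT 180: heading 123 -> 303
  LT 270: heading 303 -> 213
  RT 270: heading 213 -> 303
  -- iteration 4/4 --
  RT 319: heading 303 -> 344
  LT 180: heading 344 -> 164
  LT 270: heading 164 -> 74
  RT 270: heading 74 -> 164
]
FD 13.8: (4,3) -> (-9.265,6.804) [heading=164, draw]
Final: pos=(-9.265,6.804), heading=164, 1 segment(s) drawn
Segments drawn: 1

Answer: 1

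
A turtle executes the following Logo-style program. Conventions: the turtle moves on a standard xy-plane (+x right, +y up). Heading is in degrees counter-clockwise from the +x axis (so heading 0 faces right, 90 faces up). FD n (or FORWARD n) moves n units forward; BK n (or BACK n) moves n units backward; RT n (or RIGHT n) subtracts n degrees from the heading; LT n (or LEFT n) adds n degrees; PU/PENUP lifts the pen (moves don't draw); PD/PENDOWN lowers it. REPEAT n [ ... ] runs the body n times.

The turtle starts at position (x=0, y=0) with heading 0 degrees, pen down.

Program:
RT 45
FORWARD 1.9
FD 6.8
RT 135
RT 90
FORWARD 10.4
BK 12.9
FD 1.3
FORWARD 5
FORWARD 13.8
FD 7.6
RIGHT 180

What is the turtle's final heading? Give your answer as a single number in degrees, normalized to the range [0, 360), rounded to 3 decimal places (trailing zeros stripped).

Answer: 270

Derivation:
Executing turtle program step by step:
Start: pos=(0,0), heading=0, pen down
RT 45: heading 0 -> 315
FD 1.9: (0,0) -> (1.344,-1.344) [heading=315, draw]
FD 6.8: (1.344,-1.344) -> (6.152,-6.152) [heading=315, draw]
RT 135: heading 315 -> 180
RT 90: heading 180 -> 90
FD 10.4: (6.152,-6.152) -> (6.152,4.248) [heading=90, draw]
BK 12.9: (6.152,4.248) -> (6.152,-8.652) [heading=90, draw]
FD 1.3: (6.152,-8.652) -> (6.152,-7.352) [heading=90, draw]
FD 5: (6.152,-7.352) -> (6.152,-2.352) [heading=90, draw]
FD 13.8: (6.152,-2.352) -> (6.152,11.448) [heading=90, draw]
FD 7.6: (6.152,11.448) -> (6.152,19.048) [heading=90, draw]
RT 180: heading 90 -> 270
Final: pos=(6.152,19.048), heading=270, 8 segment(s) drawn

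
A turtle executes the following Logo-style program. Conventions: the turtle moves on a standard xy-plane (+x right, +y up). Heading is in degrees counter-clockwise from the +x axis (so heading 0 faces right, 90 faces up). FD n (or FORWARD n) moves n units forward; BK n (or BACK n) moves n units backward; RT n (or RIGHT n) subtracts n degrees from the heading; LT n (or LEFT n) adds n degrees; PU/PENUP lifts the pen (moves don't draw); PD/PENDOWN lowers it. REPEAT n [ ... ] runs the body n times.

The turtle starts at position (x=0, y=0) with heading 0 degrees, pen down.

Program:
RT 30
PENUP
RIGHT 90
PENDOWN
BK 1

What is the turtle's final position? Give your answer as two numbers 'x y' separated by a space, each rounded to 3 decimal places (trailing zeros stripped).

Executing turtle program step by step:
Start: pos=(0,0), heading=0, pen down
RT 30: heading 0 -> 330
PU: pen up
RT 90: heading 330 -> 240
PD: pen down
BK 1: (0,0) -> (0.5,0.866) [heading=240, draw]
Final: pos=(0.5,0.866), heading=240, 1 segment(s) drawn

Answer: 0.5 0.866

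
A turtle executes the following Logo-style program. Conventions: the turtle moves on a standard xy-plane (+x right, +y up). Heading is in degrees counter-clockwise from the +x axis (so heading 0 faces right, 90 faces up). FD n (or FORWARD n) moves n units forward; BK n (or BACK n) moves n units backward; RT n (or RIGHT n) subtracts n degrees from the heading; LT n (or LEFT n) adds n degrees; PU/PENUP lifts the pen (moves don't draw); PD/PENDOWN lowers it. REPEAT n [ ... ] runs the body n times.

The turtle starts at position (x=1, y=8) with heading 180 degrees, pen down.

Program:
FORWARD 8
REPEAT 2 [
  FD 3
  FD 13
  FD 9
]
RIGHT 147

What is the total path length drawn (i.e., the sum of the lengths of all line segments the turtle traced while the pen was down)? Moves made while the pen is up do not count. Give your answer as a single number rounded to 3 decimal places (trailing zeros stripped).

Answer: 58

Derivation:
Executing turtle program step by step:
Start: pos=(1,8), heading=180, pen down
FD 8: (1,8) -> (-7,8) [heading=180, draw]
REPEAT 2 [
  -- iteration 1/2 --
  FD 3: (-7,8) -> (-10,8) [heading=180, draw]
  FD 13: (-10,8) -> (-23,8) [heading=180, draw]
  FD 9: (-23,8) -> (-32,8) [heading=180, draw]
  -- iteration 2/2 --
  FD 3: (-32,8) -> (-35,8) [heading=180, draw]
  FD 13: (-35,8) -> (-48,8) [heading=180, draw]
  FD 9: (-48,8) -> (-57,8) [heading=180, draw]
]
RT 147: heading 180 -> 33
Final: pos=(-57,8), heading=33, 7 segment(s) drawn

Segment lengths:
  seg 1: (1,8) -> (-7,8), length = 8
  seg 2: (-7,8) -> (-10,8), length = 3
  seg 3: (-10,8) -> (-23,8), length = 13
  seg 4: (-23,8) -> (-32,8), length = 9
  seg 5: (-32,8) -> (-35,8), length = 3
  seg 6: (-35,8) -> (-48,8), length = 13
  seg 7: (-48,8) -> (-57,8), length = 9
Total = 58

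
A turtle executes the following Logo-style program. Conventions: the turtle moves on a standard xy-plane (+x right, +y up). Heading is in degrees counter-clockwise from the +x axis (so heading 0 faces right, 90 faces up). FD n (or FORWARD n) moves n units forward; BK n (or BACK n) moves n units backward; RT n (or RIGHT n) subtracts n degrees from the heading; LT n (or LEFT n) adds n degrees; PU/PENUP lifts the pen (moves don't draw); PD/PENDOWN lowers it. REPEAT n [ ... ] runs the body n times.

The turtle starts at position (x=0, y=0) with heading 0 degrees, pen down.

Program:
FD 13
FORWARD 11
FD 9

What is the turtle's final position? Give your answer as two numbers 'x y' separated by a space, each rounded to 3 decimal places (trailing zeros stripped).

Answer: 33 0

Derivation:
Executing turtle program step by step:
Start: pos=(0,0), heading=0, pen down
FD 13: (0,0) -> (13,0) [heading=0, draw]
FD 11: (13,0) -> (24,0) [heading=0, draw]
FD 9: (24,0) -> (33,0) [heading=0, draw]
Final: pos=(33,0), heading=0, 3 segment(s) drawn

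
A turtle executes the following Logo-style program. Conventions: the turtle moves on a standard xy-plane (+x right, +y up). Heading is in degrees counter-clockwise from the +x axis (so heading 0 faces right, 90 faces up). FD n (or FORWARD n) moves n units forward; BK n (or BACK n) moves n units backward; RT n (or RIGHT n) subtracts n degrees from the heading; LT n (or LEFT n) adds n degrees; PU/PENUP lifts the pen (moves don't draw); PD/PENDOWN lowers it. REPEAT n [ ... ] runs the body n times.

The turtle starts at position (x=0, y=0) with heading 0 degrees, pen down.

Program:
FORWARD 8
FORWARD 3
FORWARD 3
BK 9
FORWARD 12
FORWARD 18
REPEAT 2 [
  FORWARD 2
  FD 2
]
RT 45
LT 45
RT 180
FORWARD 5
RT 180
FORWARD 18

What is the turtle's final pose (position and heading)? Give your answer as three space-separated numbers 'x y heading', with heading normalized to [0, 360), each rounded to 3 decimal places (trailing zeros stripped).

Executing turtle program step by step:
Start: pos=(0,0), heading=0, pen down
FD 8: (0,0) -> (8,0) [heading=0, draw]
FD 3: (8,0) -> (11,0) [heading=0, draw]
FD 3: (11,0) -> (14,0) [heading=0, draw]
BK 9: (14,0) -> (5,0) [heading=0, draw]
FD 12: (5,0) -> (17,0) [heading=0, draw]
FD 18: (17,0) -> (35,0) [heading=0, draw]
REPEAT 2 [
  -- iteration 1/2 --
  FD 2: (35,0) -> (37,0) [heading=0, draw]
  FD 2: (37,0) -> (39,0) [heading=0, draw]
  -- iteration 2/2 --
  FD 2: (39,0) -> (41,0) [heading=0, draw]
  FD 2: (41,0) -> (43,0) [heading=0, draw]
]
RT 45: heading 0 -> 315
LT 45: heading 315 -> 0
RT 180: heading 0 -> 180
FD 5: (43,0) -> (38,0) [heading=180, draw]
RT 180: heading 180 -> 0
FD 18: (38,0) -> (56,0) [heading=0, draw]
Final: pos=(56,0), heading=0, 12 segment(s) drawn

Answer: 56 0 0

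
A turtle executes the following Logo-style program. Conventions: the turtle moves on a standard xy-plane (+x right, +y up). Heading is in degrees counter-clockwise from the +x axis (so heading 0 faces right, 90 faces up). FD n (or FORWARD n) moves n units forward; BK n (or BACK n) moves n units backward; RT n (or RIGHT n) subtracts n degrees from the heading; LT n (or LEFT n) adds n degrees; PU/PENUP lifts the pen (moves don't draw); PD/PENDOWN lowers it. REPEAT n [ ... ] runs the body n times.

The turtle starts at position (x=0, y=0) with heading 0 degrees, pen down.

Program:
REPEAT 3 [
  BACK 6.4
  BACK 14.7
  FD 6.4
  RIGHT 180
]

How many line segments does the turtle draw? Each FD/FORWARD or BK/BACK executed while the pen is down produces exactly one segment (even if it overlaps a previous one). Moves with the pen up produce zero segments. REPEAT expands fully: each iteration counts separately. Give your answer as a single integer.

Answer: 9

Derivation:
Executing turtle program step by step:
Start: pos=(0,0), heading=0, pen down
REPEAT 3 [
  -- iteration 1/3 --
  BK 6.4: (0,0) -> (-6.4,0) [heading=0, draw]
  BK 14.7: (-6.4,0) -> (-21.1,0) [heading=0, draw]
  FD 6.4: (-21.1,0) -> (-14.7,0) [heading=0, draw]
  RT 180: heading 0 -> 180
  -- iteration 2/3 --
  BK 6.4: (-14.7,0) -> (-8.3,0) [heading=180, draw]
  BK 14.7: (-8.3,0) -> (6.4,0) [heading=180, draw]
  FD 6.4: (6.4,0) -> (0,0) [heading=180, draw]
  RT 180: heading 180 -> 0
  -- iteration 3/3 --
  BK 6.4: (0,0) -> (-6.4,0) [heading=0, draw]
  BK 14.7: (-6.4,0) -> (-21.1,0) [heading=0, draw]
  FD 6.4: (-21.1,0) -> (-14.7,0) [heading=0, draw]
  RT 180: heading 0 -> 180
]
Final: pos=(-14.7,0), heading=180, 9 segment(s) drawn
Segments drawn: 9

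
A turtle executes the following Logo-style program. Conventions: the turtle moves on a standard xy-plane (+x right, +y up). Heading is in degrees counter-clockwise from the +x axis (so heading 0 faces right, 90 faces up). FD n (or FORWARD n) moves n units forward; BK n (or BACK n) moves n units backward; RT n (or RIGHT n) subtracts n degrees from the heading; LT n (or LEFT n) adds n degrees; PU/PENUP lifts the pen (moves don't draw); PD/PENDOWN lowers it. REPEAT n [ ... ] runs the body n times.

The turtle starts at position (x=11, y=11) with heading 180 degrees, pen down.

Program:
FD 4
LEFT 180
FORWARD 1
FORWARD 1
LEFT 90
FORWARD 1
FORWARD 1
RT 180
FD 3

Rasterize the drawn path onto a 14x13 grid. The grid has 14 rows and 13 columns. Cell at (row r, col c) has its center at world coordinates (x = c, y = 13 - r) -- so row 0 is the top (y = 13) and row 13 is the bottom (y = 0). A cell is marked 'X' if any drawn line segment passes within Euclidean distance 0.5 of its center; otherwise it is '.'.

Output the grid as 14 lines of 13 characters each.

Segment 0: (11,11) -> (7,11)
Segment 1: (7,11) -> (8,11)
Segment 2: (8,11) -> (9,11)
Segment 3: (9,11) -> (9,12)
Segment 4: (9,12) -> (9,13)
Segment 5: (9,13) -> (9,10)

Answer: .........X...
.........X...
.......XXXXX.
.........X...
.............
.............
.............
.............
.............
.............
.............
.............
.............
.............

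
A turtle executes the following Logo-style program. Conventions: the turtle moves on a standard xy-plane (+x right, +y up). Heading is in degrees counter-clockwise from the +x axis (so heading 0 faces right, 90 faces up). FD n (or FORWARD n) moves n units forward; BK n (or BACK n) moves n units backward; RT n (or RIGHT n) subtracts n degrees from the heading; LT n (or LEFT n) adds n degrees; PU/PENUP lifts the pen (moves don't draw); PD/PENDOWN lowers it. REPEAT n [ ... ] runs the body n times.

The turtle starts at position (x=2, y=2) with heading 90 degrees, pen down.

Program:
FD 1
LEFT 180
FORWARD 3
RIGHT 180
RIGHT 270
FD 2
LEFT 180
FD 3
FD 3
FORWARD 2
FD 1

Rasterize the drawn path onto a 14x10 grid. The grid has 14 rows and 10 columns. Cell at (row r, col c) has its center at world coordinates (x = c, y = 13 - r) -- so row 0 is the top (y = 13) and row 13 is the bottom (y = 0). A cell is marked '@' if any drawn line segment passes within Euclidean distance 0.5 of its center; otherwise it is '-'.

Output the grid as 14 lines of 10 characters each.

Answer: ----------
----------
----------
----------
----------
----------
----------
----------
----------
----------
--@-------
--@-------
--@-------
@@@@@@@@@@

Derivation:
Segment 0: (2,2) -> (2,3)
Segment 1: (2,3) -> (2,0)
Segment 2: (2,0) -> (-0,-0)
Segment 3: (-0,-0) -> (3,-0)
Segment 4: (3,-0) -> (6,-0)
Segment 5: (6,-0) -> (8,-0)
Segment 6: (8,-0) -> (9,-0)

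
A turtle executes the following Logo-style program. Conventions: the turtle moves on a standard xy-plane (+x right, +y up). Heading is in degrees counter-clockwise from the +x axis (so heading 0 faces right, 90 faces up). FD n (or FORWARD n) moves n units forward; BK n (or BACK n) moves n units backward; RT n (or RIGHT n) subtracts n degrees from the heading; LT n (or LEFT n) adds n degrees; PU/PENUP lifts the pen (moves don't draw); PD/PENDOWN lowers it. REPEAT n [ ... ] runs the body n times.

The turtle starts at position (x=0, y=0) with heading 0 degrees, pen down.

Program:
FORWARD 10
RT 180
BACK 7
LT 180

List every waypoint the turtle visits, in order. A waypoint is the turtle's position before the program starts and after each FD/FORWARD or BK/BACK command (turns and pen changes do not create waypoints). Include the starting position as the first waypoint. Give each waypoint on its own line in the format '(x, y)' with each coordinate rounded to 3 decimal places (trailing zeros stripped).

Executing turtle program step by step:
Start: pos=(0,0), heading=0, pen down
FD 10: (0,0) -> (10,0) [heading=0, draw]
RT 180: heading 0 -> 180
BK 7: (10,0) -> (17,0) [heading=180, draw]
LT 180: heading 180 -> 0
Final: pos=(17,0), heading=0, 2 segment(s) drawn
Waypoints (3 total):
(0, 0)
(10, 0)
(17, 0)

Answer: (0, 0)
(10, 0)
(17, 0)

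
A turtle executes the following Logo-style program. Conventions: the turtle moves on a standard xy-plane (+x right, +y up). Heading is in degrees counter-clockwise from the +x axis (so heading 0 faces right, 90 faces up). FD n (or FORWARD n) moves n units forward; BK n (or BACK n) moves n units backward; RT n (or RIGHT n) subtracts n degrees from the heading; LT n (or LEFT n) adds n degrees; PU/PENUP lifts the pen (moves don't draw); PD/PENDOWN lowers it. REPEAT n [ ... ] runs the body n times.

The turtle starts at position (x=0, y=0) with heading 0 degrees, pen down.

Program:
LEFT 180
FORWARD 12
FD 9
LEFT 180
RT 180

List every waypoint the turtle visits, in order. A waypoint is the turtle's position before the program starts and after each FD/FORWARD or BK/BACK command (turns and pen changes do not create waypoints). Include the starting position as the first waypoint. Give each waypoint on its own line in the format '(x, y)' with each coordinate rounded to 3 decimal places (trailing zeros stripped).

Executing turtle program step by step:
Start: pos=(0,0), heading=0, pen down
LT 180: heading 0 -> 180
FD 12: (0,0) -> (-12,0) [heading=180, draw]
FD 9: (-12,0) -> (-21,0) [heading=180, draw]
LT 180: heading 180 -> 0
RT 180: heading 0 -> 180
Final: pos=(-21,0), heading=180, 2 segment(s) drawn
Waypoints (3 total):
(0, 0)
(-12, 0)
(-21, 0)

Answer: (0, 0)
(-12, 0)
(-21, 0)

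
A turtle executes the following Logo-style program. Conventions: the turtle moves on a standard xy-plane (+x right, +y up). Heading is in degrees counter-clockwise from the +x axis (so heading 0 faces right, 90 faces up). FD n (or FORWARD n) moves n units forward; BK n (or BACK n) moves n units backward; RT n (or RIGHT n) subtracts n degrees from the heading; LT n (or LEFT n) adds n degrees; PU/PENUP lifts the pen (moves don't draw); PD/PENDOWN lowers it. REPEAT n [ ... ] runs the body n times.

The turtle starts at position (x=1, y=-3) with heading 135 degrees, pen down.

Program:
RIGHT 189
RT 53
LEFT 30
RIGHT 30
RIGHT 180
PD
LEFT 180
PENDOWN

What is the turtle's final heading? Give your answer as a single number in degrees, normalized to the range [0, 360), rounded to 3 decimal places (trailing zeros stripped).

Executing turtle program step by step:
Start: pos=(1,-3), heading=135, pen down
RT 189: heading 135 -> 306
RT 53: heading 306 -> 253
LT 30: heading 253 -> 283
RT 30: heading 283 -> 253
RT 180: heading 253 -> 73
PD: pen down
LT 180: heading 73 -> 253
PD: pen down
Final: pos=(1,-3), heading=253, 0 segment(s) drawn

Answer: 253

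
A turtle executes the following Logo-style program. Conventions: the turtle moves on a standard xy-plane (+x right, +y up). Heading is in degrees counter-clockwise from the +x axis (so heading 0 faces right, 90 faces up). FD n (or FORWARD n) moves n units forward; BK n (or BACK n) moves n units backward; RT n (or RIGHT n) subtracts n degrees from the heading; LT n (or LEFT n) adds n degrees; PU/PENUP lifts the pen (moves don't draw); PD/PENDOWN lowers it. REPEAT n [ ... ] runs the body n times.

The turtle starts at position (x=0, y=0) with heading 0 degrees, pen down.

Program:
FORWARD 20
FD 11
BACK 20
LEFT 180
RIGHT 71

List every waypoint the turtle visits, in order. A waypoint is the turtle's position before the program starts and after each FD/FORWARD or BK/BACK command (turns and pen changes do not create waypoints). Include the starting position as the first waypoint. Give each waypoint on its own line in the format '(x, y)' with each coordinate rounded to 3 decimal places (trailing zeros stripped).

Executing turtle program step by step:
Start: pos=(0,0), heading=0, pen down
FD 20: (0,0) -> (20,0) [heading=0, draw]
FD 11: (20,0) -> (31,0) [heading=0, draw]
BK 20: (31,0) -> (11,0) [heading=0, draw]
LT 180: heading 0 -> 180
RT 71: heading 180 -> 109
Final: pos=(11,0), heading=109, 3 segment(s) drawn
Waypoints (4 total):
(0, 0)
(20, 0)
(31, 0)
(11, 0)

Answer: (0, 0)
(20, 0)
(31, 0)
(11, 0)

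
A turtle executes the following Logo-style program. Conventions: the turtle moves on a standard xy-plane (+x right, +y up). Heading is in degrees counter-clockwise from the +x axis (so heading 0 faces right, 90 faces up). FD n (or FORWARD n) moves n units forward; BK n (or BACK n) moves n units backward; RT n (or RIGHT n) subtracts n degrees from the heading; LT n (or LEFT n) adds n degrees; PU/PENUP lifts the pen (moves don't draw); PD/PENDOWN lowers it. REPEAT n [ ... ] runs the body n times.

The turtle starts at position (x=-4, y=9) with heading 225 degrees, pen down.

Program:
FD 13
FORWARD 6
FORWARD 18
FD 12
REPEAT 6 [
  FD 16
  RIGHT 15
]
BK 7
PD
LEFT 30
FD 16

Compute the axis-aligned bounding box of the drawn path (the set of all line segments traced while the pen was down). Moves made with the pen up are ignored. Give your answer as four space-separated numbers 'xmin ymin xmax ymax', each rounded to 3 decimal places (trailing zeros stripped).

Answer: -135.089 -49.103 -4 9

Derivation:
Executing turtle program step by step:
Start: pos=(-4,9), heading=225, pen down
FD 13: (-4,9) -> (-13.192,-0.192) [heading=225, draw]
FD 6: (-13.192,-0.192) -> (-17.435,-4.435) [heading=225, draw]
FD 18: (-17.435,-4.435) -> (-30.163,-17.163) [heading=225, draw]
FD 12: (-30.163,-17.163) -> (-38.648,-25.648) [heading=225, draw]
REPEAT 6 [
  -- iteration 1/6 --
  FD 16: (-38.648,-25.648) -> (-49.962,-36.962) [heading=225, draw]
  RT 15: heading 225 -> 210
  -- iteration 2/6 --
  FD 16: (-49.962,-36.962) -> (-63.818,-44.962) [heading=210, draw]
  RT 15: heading 210 -> 195
  -- iteration 3/6 --
  FD 16: (-63.818,-44.962) -> (-79.273,-49.103) [heading=195, draw]
  RT 15: heading 195 -> 180
  -- iteration 4/6 --
  FD 16: (-79.273,-49.103) -> (-95.273,-49.103) [heading=180, draw]
  RT 15: heading 180 -> 165
  -- iteration 5/6 --
  FD 16: (-95.273,-49.103) -> (-110.728,-44.962) [heading=165, draw]
  RT 15: heading 165 -> 150
  -- iteration 6/6 --
  FD 16: (-110.728,-44.962) -> (-124.584,-36.962) [heading=150, draw]
  RT 15: heading 150 -> 135
]
BK 7: (-124.584,-36.962) -> (-119.635,-41.912) [heading=135, draw]
PD: pen down
LT 30: heading 135 -> 165
FD 16: (-119.635,-41.912) -> (-135.089,-37.771) [heading=165, draw]
Final: pos=(-135.089,-37.771), heading=165, 12 segment(s) drawn

Segment endpoints: x in {-135.089, -124.584, -119.635, -110.728, -95.273, -79.273, -63.818, -49.962, -38.648, -30.163, -17.435, -13.192, -4}, y in {-49.103, -44.962, -44.962, -41.912, -37.771, -36.962, -36.962, -25.648, -17.163, -4.435, -0.192, 9}
xmin=-135.089, ymin=-49.103, xmax=-4, ymax=9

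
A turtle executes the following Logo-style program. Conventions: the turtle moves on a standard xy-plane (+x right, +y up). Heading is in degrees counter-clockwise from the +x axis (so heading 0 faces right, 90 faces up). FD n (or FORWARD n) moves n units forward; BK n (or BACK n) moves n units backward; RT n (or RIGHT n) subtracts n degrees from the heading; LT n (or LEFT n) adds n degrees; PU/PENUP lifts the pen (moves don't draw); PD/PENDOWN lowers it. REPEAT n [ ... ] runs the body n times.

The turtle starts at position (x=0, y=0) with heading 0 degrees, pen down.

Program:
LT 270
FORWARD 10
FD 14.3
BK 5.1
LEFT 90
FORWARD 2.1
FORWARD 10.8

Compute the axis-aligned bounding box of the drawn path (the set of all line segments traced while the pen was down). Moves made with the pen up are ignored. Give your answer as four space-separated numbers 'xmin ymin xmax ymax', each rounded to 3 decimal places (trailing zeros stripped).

Executing turtle program step by step:
Start: pos=(0,0), heading=0, pen down
LT 270: heading 0 -> 270
FD 10: (0,0) -> (0,-10) [heading=270, draw]
FD 14.3: (0,-10) -> (0,-24.3) [heading=270, draw]
BK 5.1: (0,-24.3) -> (0,-19.2) [heading=270, draw]
LT 90: heading 270 -> 0
FD 2.1: (0,-19.2) -> (2.1,-19.2) [heading=0, draw]
FD 10.8: (2.1,-19.2) -> (12.9,-19.2) [heading=0, draw]
Final: pos=(12.9,-19.2), heading=0, 5 segment(s) drawn

Segment endpoints: x in {0, 0, 0, 0, 2.1, 12.9}, y in {-24.3, -19.2, -19.2, -10, 0}
xmin=0, ymin=-24.3, xmax=12.9, ymax=0

Answer: 0 -24.3 12.9 0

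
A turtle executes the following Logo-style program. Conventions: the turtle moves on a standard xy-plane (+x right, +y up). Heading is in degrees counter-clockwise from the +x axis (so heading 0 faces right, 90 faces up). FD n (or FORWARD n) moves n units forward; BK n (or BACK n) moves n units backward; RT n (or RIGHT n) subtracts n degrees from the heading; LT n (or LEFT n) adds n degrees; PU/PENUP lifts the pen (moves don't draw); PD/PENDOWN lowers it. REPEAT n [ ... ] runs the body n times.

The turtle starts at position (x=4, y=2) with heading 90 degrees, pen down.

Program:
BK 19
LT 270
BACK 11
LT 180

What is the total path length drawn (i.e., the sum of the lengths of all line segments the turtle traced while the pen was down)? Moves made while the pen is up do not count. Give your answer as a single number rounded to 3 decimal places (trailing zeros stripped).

Answer: 30

Derivation:
Executing turtle program step by step:
Start: pos=(4,2), heading=90, pen down
BK 19: (4,2) -> (4,-17) [heading=90, draw]
LT 270: heading 90 -> 0
BK 11: (4,-17) -> (-7,-17) [heading=0, draw]
LT 180: heading 0 -> 180
Final: pos=(-7,-17), heading=180, 2 segment(s) drawn

Segment lengths:
  seg 1: (4,2) -> (4,-17), length = 19
  seg 2: (4,-17) -> (-7,-17), length = 11
Total = 30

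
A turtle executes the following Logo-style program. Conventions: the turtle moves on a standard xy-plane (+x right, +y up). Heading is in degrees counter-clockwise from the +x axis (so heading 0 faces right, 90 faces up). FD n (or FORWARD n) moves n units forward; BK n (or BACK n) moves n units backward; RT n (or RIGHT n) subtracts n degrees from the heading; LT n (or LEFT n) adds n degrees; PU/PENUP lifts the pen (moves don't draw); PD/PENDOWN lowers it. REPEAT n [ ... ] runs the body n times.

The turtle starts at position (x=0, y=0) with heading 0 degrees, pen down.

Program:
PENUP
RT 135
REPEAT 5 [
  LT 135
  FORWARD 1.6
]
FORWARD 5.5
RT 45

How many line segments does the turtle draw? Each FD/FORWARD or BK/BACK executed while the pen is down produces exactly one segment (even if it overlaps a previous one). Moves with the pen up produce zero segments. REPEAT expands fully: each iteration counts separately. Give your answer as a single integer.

Executing turtle program step by step:
Start: pos=(0,0), heading=0, pen down
PU: pen up
RT 135: heading 0 -> 225
REPEAT 5 [
  -- iteration 1/5 --
  LT 135: heading 225 -> 0
  FD 1.6: (0,0) -> (1.6,0) [heading=0, move]
  -- iteration 2/5 --
  LT 135: heading 0 -> 135
  FD 1.6: (1.6,0) -> (0.469,1.131) [heading=135, move]
  -- iteration 3/5 --
  LT 135: heading 135 -> 270
  FD 1.6: (0.469,1.131) -> (0.469,-0.469) [heading=270, move]
  -- iteration 4/5 --
  LT 135: heading 270 -> 45
  FD 1.6: (0.469,-0.469) -> (1.6,0.663) [heading=45, move]
  -- iteration 5/5 --
  LT 135: heading 45 -> 180
  FD 1.6: (1.6,0.663) -> (0,0.663) [heading=180, move]
]
FD 5.5: (0,0.663) -> (-5.5,0.663) [heading=180, move]
RT 45: heading 180 -> 135
Final: pos=(-5.5,0.663), heading=135, 0 segment(s) drawn
Segments drawn: 0

Answer: 0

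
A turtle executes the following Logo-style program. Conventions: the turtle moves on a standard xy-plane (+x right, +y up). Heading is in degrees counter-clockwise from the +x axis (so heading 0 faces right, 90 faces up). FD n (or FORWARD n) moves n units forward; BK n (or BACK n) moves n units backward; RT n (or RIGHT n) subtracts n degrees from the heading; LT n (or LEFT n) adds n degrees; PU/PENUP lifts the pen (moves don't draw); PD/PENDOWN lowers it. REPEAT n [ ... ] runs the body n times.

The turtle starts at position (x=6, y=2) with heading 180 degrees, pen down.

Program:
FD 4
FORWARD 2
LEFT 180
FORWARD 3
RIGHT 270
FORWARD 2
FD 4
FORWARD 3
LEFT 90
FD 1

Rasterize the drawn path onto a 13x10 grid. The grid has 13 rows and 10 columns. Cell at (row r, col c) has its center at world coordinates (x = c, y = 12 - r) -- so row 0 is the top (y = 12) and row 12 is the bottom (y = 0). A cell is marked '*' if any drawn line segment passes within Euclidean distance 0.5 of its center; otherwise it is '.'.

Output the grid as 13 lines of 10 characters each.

Answer: ..........
..**......
...*......
...*......
...*......
...*......
...*......
...*......
...*......
...*......
*******...
..........
..........

Derivation:
Segment 0: (6,2) -> (2,2)
Segment 1: (2,2) -> (0,2)
Segment 2: (0,2) -> (3,2)
Segment 3: (3,2) -> (3,4)
Segment 4: (3,4) -> (3,8)
Segment 5: (3,8) -> (3,11)
Segment 6: (3,11) -> (2,11)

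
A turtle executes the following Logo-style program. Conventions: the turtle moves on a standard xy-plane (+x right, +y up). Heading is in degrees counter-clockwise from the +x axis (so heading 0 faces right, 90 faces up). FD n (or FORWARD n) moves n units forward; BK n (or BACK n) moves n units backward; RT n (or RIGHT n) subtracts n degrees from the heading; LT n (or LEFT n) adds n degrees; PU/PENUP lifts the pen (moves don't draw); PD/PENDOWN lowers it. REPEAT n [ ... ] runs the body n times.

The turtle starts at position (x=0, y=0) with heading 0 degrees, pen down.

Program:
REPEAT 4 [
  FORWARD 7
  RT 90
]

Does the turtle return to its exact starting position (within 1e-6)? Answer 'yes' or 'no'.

Executing turtle program step by step:
Start: pos=(0,0), heading=0, pen down
REPEAT 4 [
  -- iteration 1/4 --
  FD 7: (0,0) -> (7,0) [heading=0, draw]
  RT 90: heading 0 -> 270
  -- iteration 2/4 --
  FD 7: (7,0) -> (7,-7) [heading=270, draw]
  RT 90: heading 270 -> 180
  -- iteration 3/4 --
  FD 7: (7,-7) -> (0,-7) [heading=180, draw]
  RT 90: heading 180 -> 90
  -- iteration 4/4 --
  FD 7: (0,-7) -> (0,0) [heading=90, draw]
  RT 90: heading 90 -> 0
]
Final: pos=(0,0), heading=0, 4 segment(s) drawn

Start position: (0, 0)
Final position: (0, 0)
Distance = 0; < 1e-6 -> CLOSED

Answer: yes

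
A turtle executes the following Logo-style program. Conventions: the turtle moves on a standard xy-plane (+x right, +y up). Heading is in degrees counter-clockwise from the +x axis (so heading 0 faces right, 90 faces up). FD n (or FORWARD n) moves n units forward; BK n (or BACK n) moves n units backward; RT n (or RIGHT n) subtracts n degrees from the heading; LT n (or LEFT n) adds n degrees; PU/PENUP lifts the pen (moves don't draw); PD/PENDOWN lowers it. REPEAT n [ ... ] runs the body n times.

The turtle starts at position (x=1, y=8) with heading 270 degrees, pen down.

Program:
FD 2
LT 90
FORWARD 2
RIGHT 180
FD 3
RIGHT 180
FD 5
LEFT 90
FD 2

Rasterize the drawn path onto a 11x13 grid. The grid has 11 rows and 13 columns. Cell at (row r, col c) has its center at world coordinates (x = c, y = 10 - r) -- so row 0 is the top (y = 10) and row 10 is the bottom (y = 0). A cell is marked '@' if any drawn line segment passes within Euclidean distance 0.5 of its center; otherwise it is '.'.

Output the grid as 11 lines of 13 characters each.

Segment 0: (1,8) -> (1,6)
Segment 1: (1,6) -> (3,6)
Segment 2: (3,6) -> (-0,6)
Segment 3: (-0,6) -> (5,6)
Segment 4: (5,6) -> (5,8)

Answer: .............
.............
.@...@.......
.@...@.......
@@@@@@.......
.............
.............
.............
.............
.............
.............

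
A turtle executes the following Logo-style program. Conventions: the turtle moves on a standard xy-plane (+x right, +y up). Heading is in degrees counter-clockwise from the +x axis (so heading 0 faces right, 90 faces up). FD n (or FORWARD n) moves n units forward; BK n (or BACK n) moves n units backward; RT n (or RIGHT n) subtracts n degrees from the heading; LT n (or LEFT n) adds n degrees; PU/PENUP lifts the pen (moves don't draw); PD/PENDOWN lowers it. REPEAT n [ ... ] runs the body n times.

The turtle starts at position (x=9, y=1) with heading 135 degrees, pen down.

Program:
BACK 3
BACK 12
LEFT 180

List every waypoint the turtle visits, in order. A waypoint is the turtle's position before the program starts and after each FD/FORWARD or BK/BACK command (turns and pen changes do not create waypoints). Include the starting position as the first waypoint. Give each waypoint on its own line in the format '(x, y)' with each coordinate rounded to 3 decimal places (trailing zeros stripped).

Answer: (9, 1)
(11.121, -1.121)
(19.607, -9.607)

Derivation:
Executing turtle program step by step:
Start: pos=(9,1), heading=135, pen down
BK 3: (9,1) -> (11.121,-1.121) [heading=135, draw]
BK 12: (11.121,-1.121) -> (19.607,-9.607) [heading=135, draw]
LT 180: heading 135 -> 315
Final: pos=(19.607,-9.607), heading=315, 2 segment(s) drawn
Waypoints (3 total):
(9, 1)
(11.121, -1.121)
(19.607, -9.607)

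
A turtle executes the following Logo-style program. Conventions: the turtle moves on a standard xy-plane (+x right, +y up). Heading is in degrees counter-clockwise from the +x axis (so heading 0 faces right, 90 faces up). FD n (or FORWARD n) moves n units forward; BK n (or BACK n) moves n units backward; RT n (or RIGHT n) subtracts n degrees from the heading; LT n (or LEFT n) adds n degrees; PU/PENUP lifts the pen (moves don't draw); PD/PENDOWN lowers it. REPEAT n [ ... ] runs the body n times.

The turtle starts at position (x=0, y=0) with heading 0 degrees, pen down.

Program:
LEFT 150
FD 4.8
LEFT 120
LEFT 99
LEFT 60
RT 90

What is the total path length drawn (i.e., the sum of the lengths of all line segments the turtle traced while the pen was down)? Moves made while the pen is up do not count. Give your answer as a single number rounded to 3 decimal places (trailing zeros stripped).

Answer: 4.8

Derivation:
Executing turtle program step by step:
Start: pos=(0,0), heading=0, pen down
LT 150: heading 0 -> 150
FD 4.8: (0,0) -> (-4.157,2.4) [heading=150, draw]
LT 120: heading 150 -> 270
LT 99: heading 270 -> 9
LT 60: heading 9 -> 69
RT 90: heading 69 -> 339
Final: pos=(-4.157,2.4), heading=339, 1 segment(s) drawn

Segment lengths:
  seg 1: (0,0) -> (-4.157,2.4), length = 4.8
Total = 4.8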